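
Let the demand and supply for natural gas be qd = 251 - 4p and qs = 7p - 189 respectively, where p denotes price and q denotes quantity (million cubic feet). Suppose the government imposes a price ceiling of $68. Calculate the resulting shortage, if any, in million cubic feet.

Without the control the market clears where 251 - 4p = 7p - 189, i.e. p* = 40 and q* = 91.
The ceiling of 68 is above the equilibrium price 40, so it is not binding; the market clears at p* = 40, q* = 91.
Since the control does not bind, there is no shortage.

0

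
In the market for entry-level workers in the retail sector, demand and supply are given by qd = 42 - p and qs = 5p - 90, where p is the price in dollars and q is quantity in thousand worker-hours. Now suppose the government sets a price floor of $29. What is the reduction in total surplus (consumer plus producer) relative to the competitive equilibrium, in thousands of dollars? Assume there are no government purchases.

Without the control the market clears where 42 - p = 5p - 90, i.e. p* = 22 and q* = 20.
Since 29 > 22, the floor is binding.
At p = 29: qd = 42 - 29 = 13 and qs = 5·29 - 90 = 55.
Quantity traded falls to 13. At q = 13 the demand price is 42 - 13 = 29 and the supply price is (90 + 13)/5 = 20.6.
Deadweight loss = ½ · (29 - 20.6) · (20 - 13) = ½ · 8.4 · 7 = 29.4.

29.4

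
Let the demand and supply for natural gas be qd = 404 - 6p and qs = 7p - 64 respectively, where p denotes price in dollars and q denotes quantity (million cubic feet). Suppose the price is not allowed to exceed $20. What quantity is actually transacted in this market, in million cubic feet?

Equilibrium: 404 - 6p = 7p - 64, so 468 = 13p and p* = 36, q* = 188.
Because the ceiling (20) lies below the market-clearing price, it is binding.
At p = 20: qd = 404 - 6·20 = 284 and qs = 7·20 - 64 = 76.
The quantity actually transacted is the short side, supply: 76.

76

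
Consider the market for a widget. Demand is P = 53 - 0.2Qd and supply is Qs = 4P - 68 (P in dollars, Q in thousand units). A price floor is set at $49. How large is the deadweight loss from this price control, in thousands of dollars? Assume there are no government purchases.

810

Rearranging demand gives Qd = 265 - 5P. In a free market, 265 - 5P = 4P - 68 gives the equilibrium P* = 37, Q* = 80.
The floor of 49 is above the equilibrium price 37, so it binds.
At P = 49: Qd = 265 - 5·49 = 20 and Qs = 4·49 - 68 = 128.
Quantity traded falls to 20. At Q = 20 the demand price is (265 - 20)/5 = 49 and the supply price is (68 + 20)/4 = 22.
Deadweight loss = ½ · (49 - 22) · (80 - 20) = ½ · 27 · 60 = 810.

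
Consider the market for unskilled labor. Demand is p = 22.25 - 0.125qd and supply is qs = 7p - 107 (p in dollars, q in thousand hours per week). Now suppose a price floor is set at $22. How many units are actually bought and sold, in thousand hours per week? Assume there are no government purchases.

2

Rearranging demand gives qd = 178 - 8p. Without the control the market clears where 178 - 8p = 7p - 107, i.e. p* = 19 and q* = 26.
Since 22 > 19, the floor is binding.
At p = 22: qd = 178 - 8·22 = 2 and qs = 7·22 - 107 = 47.
The quantity actually transacted is the short side, demand: 2.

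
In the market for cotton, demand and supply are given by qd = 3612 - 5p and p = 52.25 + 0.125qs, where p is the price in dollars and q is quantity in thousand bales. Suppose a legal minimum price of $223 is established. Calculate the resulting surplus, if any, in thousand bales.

Rearranging supply gives qs = 8p - 418. Setting quantity demanded equal to quantity supplied, 3612 - 5p = 8p - 418, gives p* = 310 and q* = 2062.
Since 223 is below p* = 310, the floor does not bind and the free-market outcome prevails.
Since the control does not bind, there is no surplus.

0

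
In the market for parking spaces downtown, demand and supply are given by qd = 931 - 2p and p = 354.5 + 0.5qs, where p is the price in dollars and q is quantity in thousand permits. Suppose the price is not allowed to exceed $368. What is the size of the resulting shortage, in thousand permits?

168

Rearranging supply gives qs = 2p - 709. Equilibrium: 931 - 2p = 2p - 709, so 1640 = 4p and p* = 410, q* = 111.
Because the ceiling (368) lies below the market-clearing price, it is binding.
At p = 368: qd = 931 - 2·368 = 195 and qs = 2·368 - 709 = 27.
Shortage = qd - qs = 195 - 27 = 168.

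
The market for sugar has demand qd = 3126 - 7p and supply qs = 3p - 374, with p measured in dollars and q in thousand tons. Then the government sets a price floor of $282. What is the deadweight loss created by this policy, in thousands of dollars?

Setting quantity demanded equal to quantity supplied, 3126 - 7p = 3p - 374, gives p* = 350 and q* = 676.
Since 282 is below p* = 350, the floor does not bind and the free-market outcome prevails.
Since the control does not bind, no trades are prevented and deadweight loss is zero.

0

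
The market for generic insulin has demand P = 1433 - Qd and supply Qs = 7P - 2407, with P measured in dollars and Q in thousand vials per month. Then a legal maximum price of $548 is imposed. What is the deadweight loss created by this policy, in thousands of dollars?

0

Rearranging demand gives Qd = 1433 - P. Equilibrium: 1433 - P = 7P - 2407, so 3840 = 8P and P* = 480, Q* = 953.
The ceiling of 548 is above the equilibrium price 480, so it is not binding; the market clears at P* = 480, Q* = 953.
Since the control does not bind, no trades are prevented and deadweight loss is zero.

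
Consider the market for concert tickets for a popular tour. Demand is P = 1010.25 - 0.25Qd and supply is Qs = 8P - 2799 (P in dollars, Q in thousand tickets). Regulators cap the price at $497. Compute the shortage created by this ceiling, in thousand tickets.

Rearranging demand gives Qd = 4041 - 4P. Without the control the market clears where 4041 - 4P = 8P - 2799, i.e. P* = 570 and Q* = 1761.
Because the ceiling (497) lies below the market-clearing price, it is binding.
At P = 497: Qd = 4041 - 4·497 = 2053 and Qs = 8·497 - 2799 = 1177.
Shortage = Qd - Qs = 2053 - 1177 = 876.

876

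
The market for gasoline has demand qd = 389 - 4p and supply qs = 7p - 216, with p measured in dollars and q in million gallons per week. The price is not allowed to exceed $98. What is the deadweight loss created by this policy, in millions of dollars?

0

In a free market, 389 - 4p = 7p - 216 gives the equilibrium p* = 55, q* = 169.
Since 98 is above p* = 55, the ceiling does not bind and the free-market outcome prevails.
Since the control does not bind, no trades are prevented and deadweight loss is zero.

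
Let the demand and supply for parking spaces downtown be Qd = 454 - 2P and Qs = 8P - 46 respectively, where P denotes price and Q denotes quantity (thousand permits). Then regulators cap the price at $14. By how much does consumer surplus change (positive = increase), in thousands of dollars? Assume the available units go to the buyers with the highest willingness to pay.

In a free market, 454 - 2P = 8P - 46 gives the equilibrium P* = 50, Q* = 354.
Since 14 < 50, the ceiling is binding.
At P = 14: Qd = 454 - 2·14 = 426 and Qs = 8·14 - 46 = 66.
Consumer surplus without the control is ½ · (227 - 50) · 354 = 31329.
With the ceiling, 66 units are sold at 14 (assume they go to the highest-value buyers). The demand price at Q = 66 is 194, so CS = ½ · [(227 - 14) + (194 - 14)] · 66 = 12969.
Change in consumer surplus = 12969 - 31329 = -18360.

-18360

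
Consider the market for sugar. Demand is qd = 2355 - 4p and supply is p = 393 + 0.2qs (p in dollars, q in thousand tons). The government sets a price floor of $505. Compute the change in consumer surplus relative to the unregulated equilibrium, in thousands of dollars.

-9625

Rearranging supply gives qs = 5p - 1965. Setting quantity demanded equal to quantity supplied, 2355 - 4p = 5p - 1965, gives p* = 480 and q* = 435.
Since 505 > 480, the floor is binding.
At p = 505: qd = 2355 - 4·505 = 335 and qs = 5·505 - 1965 = 560.
Consumer surplus without the control is ½ · (588.75 - 480) · 435 = 23653.125.
With the floor, consumers buy 335 units at 505, so CS = ½ · (588.75 - 505) · 335 = 14028.125.
Change in consumer surplus = 14028.125 - 23653.125 = -9625.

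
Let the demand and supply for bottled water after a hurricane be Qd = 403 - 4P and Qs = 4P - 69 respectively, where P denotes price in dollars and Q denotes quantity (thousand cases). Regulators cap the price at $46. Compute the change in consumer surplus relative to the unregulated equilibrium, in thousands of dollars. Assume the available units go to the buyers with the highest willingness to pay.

Without the control the market clears where 403 - 4P = 4P - 69, i.e. P* = 59 and Q* = 167.
The ceiling of 46 is below the equilibrium price 59, so it binds.
At P = 46: Qd = 403 - 4·46 = 219 and Qs = 4·46 - 69 = 115.
Consumer surplus without the control is ½ · (100.75 - 59) · 167 = 3486.125.
With the ceiling, 115 units are sold at 46 (assume they go to the highest-value buyers). The demand price at Q = 115 is 72, so CS = ½ · [(100.75 - 46) + (72 - 46)] · 115 = 4643.125.
Change in consumer surplus = 4643.125 - 3486.125 = 1157.

1157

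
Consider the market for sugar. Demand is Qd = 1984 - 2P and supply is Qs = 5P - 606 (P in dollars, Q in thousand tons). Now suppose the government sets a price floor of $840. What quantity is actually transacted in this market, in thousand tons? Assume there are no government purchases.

Equilibrium: 1984 - 2P = 5P - 606, so 2590 = 7P and P* = 370, Q* = 1244.
Since 840 > 370, the floor is binding.
At P = 840: Qd = 1984 - 2·840 = 304 and Qs = 5·840 - 606 = 3594.
The quantity actually transacted is the short side, demand: 304.

304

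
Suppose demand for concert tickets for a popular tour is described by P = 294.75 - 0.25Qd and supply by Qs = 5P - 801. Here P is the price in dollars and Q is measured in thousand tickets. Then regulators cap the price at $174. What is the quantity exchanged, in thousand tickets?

Rearranging demand gives Qd = 1179 - 4P. Equilibrium: 1179 - 4P = 5P - 801, so 1980 = 9P and P* = 220, Q* = 299.
Since 174 < 220, the ceiling is binding.
At P = 174: Qd = 1179 - 4·174 = 483 and Qs = 5·174 - 801 = 69.
The quantity actually transacted is the short side, supply: 69.

69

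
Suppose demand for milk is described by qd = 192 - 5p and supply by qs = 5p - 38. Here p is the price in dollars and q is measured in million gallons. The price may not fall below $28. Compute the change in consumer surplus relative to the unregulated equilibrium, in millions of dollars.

Setting quantity demanded equal to quantity supplied, 192 - 5p = 5p - 38, gives p* = 23 and q* = 77.
Because the floor (28) lies above the market-clearing price, it is binding.
At p = 28: qd = 192 - 5·28 = 52 and qs = 5·28 - 38 = 102.
Consumer surplus without the control is ½ · (38.4 - 23) · 77 = 592.9.
With the floor, consumers buy 52 units at 28, so CS = ½ · (38.4 - 28) · 52 = 270.4.
Change in consumer surplus = 270.4 - 592.9 = -322.5.

-322.5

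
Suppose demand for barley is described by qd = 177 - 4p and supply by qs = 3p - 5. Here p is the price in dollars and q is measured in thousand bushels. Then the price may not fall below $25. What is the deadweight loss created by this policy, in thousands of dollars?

In a free market, 177 - 4p = 3p - 5 gives the equilibrium p* = 26, q* = 73.
The floor of 25 is below the equilibrium price 26, so it is not binding; the market clears at p* = 26, q* = 73.
Since the control does not bind, no trades are prevented and deadweight loss is zero.

0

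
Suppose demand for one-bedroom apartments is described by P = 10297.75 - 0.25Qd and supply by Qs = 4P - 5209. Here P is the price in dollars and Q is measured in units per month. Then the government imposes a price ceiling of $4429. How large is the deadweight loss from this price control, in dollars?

Rearranging demand gives Qd = 41191 - 4P. Equilibrium: 41191 - 4P = 4P - 5209, so 46400 = 8P and P* = 5800, Q* = 17991.
The ceiling of 4429 is below the equilibrium price 5800, so it binds.
At P = 4429: Qd = 41191 - 4·4429 = 23475 and Qs = 4·4429 - 5209 = 12507.
Quantity traded falls to 12507. At Q = 12507 the demand price is (41191 - 12507)/4 = 7171 and the supply price is (5209 + 12507)/4 = 4429.
Deadweight loss = ½ · (7171 - 4429) · (17991 - 12507) = ½ · 2742 · 5484 = 7518564.

7518564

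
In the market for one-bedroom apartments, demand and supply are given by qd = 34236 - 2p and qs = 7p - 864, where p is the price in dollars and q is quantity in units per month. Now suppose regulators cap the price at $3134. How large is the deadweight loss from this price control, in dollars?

Without the control the market clears where 34236 - 2p = 7p - 864, i.e. p* = 3900 and q* = 26436.
Since 3134 < 3900, the ceiling is binding.
At p = 3134: qd = 34236 - 2·3134 = 27968 and qs = 7·3134 - 864 = 21074.
Quantity traded falls to 21074. At q = 21074 the demand price is (34236 - 21074)/2 = 6581 and the supply price is (864 + 21074)/7 = 3134.
Deadweight loss = ½ · (6581 - 3134) · (26436 - 21074) = ½ · 3447 · 5362 = 9241407.

9241407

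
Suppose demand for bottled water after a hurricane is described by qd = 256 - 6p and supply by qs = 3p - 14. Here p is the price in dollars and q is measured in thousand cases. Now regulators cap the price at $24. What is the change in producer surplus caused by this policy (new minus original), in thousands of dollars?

In a free market, 256 - 6p = 3p - 14 gives the equilibrium p* = 30, q* = 76.
Since 24 < 30, the ceiling is binding.
At p = 24: qd = 256 - 6·24 = 112 and qs = 3·24 - 14 = 58.
Producer surplus without the control is ½ · (30 - 14/3) · 76 = 2888/3.
With the ceiling, producers sell 58 units at 24, so PS = ½ · (24 - 14/3) · 58 = 1682/3.
Change in producer surplus = 1682/3 - 2888/3 = -402.

-402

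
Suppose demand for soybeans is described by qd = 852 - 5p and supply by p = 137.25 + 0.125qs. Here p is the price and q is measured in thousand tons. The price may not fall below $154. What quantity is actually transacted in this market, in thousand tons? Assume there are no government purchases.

82

Rearranging supply gives qs = 8p - 1098. Without the control the market clears where 852 - 5p = 8p - 1098, i.e. p* = 150 and q* = 102.
The floor of 154 is above the equilibrium price 150, so it binds.
At p = 154: qd = 852 - 5·154 = 82 and qs = 8·154 - 1098 = 134.
The quantity actually transacted is the short side, demand: 82.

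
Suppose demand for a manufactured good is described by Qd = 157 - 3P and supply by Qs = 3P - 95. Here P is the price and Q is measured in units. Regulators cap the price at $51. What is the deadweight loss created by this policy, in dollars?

0

In a free market, 157 - 3P = 3P - 95 gives the equilibrium P* = 42, Q* = 31.
Since 51 is above P* = 42, the ceiling does not bind and the free-market outcome prevails.
Since the control does not bind, no trades are prevented and deadweight loss is zero.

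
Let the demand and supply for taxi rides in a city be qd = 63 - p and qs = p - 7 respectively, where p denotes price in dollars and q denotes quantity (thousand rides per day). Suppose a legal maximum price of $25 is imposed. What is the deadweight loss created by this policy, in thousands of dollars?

100

In a free market, 63 - p = p - 7 gives the equilibrium p* = 35, q* = 28.
Since 25 < 35, the ceiling is binding.
At p = 25: qd = 63 - 25 = 38 and qs = 25 - 7 = 18.
Quantity traded falls to 18. At q = 18 the demand price is 63 - 18 = 45 and the supply price is 7 + 18 = 25.
Deadweight loss = ½ · (45 - 25) · (28 - 18) = ½ · 20 · 10 = 100.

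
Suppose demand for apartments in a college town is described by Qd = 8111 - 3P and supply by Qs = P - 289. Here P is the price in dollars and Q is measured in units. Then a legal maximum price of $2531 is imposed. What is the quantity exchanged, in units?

1811

Equilibrium: 8111 - 3P = P - 289, so 8400 = 4P and P* = 2100, Q* = 1811.
Since 2531 is above P* = 2100, the ceiling does not bind and the free-market outcome prevails.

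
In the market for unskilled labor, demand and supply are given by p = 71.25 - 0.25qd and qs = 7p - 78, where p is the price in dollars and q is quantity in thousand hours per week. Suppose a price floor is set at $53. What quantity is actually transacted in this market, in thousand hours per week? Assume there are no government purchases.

73

Rearranging demand gives qd = 285 - 4p. Without the control the market clears where 285 - 4p = 7p - 78, i.e. p* = 33 and q* = 153.
Since 53 > 33, the floor is binding.
At p = 53: qd = 285 - 4·53 = 73 and qs = 7·53 - 78 = 293.
The quantity actually transacted is the short side, demand: 73.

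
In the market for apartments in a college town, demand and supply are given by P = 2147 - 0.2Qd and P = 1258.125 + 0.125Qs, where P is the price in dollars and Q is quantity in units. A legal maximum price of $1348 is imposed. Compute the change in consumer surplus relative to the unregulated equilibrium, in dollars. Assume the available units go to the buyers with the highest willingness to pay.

-225237.6

Rearranging demand gives Qd = 10735 - 5P; rearranging supply gives Qs = 8P - 10065. In a free market, 10735 - 5P = 8P - 10065 gives the equilibrium P* = 1600, Q* = 2735.
Since 1348 < 1600, the ceiling is binding.
At P = 1348: Qd = 10735 - 5·1348 = 3995 and Qs = 8·1348 - 10065 = 719.
Consumer surplus without the control is ½ · (2147 - 1600) · 2735 = 748022.5.
With the ceiling, 719 units are sold at 1348 (assume they go to the highest-value buyers). The demand price at Q = 719 is 2003.2, so CS = ½ · [(2147 - 1348) + (2003.2 - 1348)] · 719 = 522784.9.
Change in consumer surplus = 522784.9 - 748022.5 = -225237.6.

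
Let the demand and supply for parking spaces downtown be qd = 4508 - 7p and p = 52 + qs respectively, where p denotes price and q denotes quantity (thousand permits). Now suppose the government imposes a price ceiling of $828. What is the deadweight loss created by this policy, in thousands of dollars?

0

Rearranging supply gives qs = p - 52. In a free market, 4508 - 7p = p - 52 gives the equilibrium p* = 570, q* = 518.
Since 828 is above p* = 570, the ceiling does not bind and the free-market outcome prevails.
Since the control does not bind, no trades are prevented and deadweight loss is zero.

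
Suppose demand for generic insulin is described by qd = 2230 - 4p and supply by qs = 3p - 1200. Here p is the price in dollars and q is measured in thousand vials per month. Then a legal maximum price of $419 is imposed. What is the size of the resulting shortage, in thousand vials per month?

Without the control the market clears where 2230 - 4p = 3p - 1200, i.e. p* = 490 and q* = 270.
Because the ceiling (419) lies below the market-clearing price, it is binding.
At p = 419: qd = 2230 - 4·419 = 554 and qs = 3·419 - 1200 = 57.
Shortage = qd - qs = 554 - 57 = 497.

497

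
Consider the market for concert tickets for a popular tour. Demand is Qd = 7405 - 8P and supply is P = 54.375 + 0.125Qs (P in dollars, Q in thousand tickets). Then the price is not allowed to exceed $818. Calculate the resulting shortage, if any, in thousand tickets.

0

Rearranging supply gives Qs = 8P - 435. In a free market, 7405 - 8P = 8P - 435 gives the equilibrium P* = 490, Q* = 3485.
Since 818 is above P* = 490, the ceiling does not bind and the free-market outcome prevails.
Since the control does not bind, there is no shortage.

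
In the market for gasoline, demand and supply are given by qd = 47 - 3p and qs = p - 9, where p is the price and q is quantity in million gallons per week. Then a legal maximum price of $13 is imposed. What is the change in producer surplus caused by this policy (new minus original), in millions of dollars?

Without the control the market clears where 47 - 3p = p - 9, i.e. p* = 14 and q* = 5.
Since 13 < 14, the ceiling is binding.
At p = 13: qd = 47 - 3·13 = 8 and qs = 13 - 9 = 4.
Producer surplus without the control is ½ · (14 - 9) · 5 = 12.5.
With the ceiling, producers sell 4 units at 13, so PS = ½ · (13 - 9) · 4 = 8.
Change in producer surplus = 8 - 12.5 = -4.5.

-4.5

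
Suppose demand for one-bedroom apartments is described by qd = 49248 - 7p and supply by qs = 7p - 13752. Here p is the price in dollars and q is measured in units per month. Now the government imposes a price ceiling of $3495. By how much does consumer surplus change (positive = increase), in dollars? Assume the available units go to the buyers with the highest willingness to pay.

7231477.5

Without the control the market clears where 49248 - 7p = 7p - 13752, i.e. p* = 4500 and q* = 17748.
Since 3495 < 4500, the ceiling is binding.
At p = 3495: qd = 49248 - 7·3495 = 24783 and qs = 7·3495 - 13752 = 10713.
Consumer surplus without the control is ½ · (49248/7 - 4500) · 17748 = 157495752/7.
With the ceiling, 10713 units are sold at 3495 (assume they go to the highest-value buyers). The demand price at q = 10713 is 5505, so CS = ½ · [(49248/7 - 3495) + (5505 - 3495)] · 10713 = 416232189/14.
Change in consumer surplus = 416232189/14 - 157495752/7 = 7231477.5.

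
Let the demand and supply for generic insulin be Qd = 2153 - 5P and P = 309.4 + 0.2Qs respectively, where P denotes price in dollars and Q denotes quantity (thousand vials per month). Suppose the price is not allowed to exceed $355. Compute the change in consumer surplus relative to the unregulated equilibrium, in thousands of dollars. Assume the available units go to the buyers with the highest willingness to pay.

2857.5

Rearranging supply gives Qs = 5P - 1547. In a free market, 2153 - 5P = 5P - 1547 gives the equilibrium P* = 370, Q* = 303.
Since 355 < 370, the ceiling is binding.
At P = 355: Qd = 2153 - 5·355 = 378 and Qs = 5·355 - 1547 = 228.
Consumer surplus without the control is ½ · (430.6 - 370) · 303 = 9180.9.
With the ceiling, 228 units are sold at 355 (assume they go to the highest-value buyers). The demand price at Q = 228 is 385, so CS = ½ · [(430.6 - 355) + (385 - 355)] · 228 = 12038.4.
Change in consumer surplus = 12038.4 - 9180.9 = 2857.5.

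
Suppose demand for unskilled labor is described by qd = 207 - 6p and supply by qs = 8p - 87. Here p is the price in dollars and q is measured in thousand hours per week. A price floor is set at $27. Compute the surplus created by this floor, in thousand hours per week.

Setting quantity demanded equal to quantity supplied, 207 - 6p = 8p - 87, gives p* = 21 and q* = 81.
Since 27 > 21, the floor is binding.
At p = 27: qd = 207 - 6·27 = 45 and qs = 8·27 - 87 = 129.
Surplus = qs - qd = 129 - 45 = 84.

84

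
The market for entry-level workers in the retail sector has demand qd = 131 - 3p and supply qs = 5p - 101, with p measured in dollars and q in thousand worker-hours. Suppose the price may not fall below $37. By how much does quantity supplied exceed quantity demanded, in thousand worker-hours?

64

Setting quantity demanded equal to quantity supplied, 131 - 3p = 5p - 101, gives p* = 29 and q* = 44.
Since 37 > 29, the floor is binding.
At p = 37: qd = 131 - 3·37 = 20 and qs = 5·37 - 101 = 84.
Surplus = qs - qd = 84 - 20 = 64.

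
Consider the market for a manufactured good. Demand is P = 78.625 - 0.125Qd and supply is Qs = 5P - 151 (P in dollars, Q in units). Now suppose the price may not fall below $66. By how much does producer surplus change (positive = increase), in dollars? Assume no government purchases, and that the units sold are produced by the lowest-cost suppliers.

375.6

Rearranging demand gives Qd = 629 - 8P. Setting quantity demanded equal to quantity supplied, 629 - 8P = 5P - 151, gives P* = 60 and Q* = 149.
The floor of 66 is above the equilibrium price 60, so it binds.
At P = 66: Qd = 629 - 8·66 = 101 and Qs = 5·66 - 151 = 179.
Producer surplus without the control is ½ · (60 - 30.2) · 149 = 2220.1.
With the floor, 101 units are sold at 66. The supply price at Q = 101 is 50.4, so PS = ½ · [(66 - 30.2) + (66 - 50.4)] · 101 = 2595.7.
Change in producer surplus = 2595.7 - 2220.1 = 375.6.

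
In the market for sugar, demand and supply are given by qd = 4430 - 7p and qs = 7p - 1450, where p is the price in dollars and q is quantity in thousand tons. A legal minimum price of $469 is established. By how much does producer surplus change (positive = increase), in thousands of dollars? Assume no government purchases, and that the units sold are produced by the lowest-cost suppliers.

Equilibrium: 4430 - 7p = 7p - 1450, so 5880 = 14p and p* = 420, q* = 1490.
Since 469 > 420, the floor is binding.
At p = 469: qd = 4430 - 7·469 = 1147 and qs = 7·469 - 1450 = 1833.
Producer surplus without the control is ½ · (420 - 1450/7) · 1490 = 1110050/7.
With the floor, 1147 units are sold at 469. The supply price at q = 1147 is 371, so PS = ½ · [(469 - 1450/7) + (469 - 371)] · 1147 = 2889293/14.
Change in producer surplus = 2889293/14 - 1110050/7 = 47799.5.

47799.5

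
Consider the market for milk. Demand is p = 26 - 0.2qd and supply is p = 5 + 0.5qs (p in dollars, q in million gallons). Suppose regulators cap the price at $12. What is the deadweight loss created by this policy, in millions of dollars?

89.6

Rearranging demand gives qd = 130 - 5p; rearranging supply gives qs = 2p - 10. Setting quantity demanded equal to quantity supplied, 130 - 5p = 2p - 10, gives p* = 20 and q* = 30.
The ceiling of 12 is below the equilibrium price 20, so it binds.
At p = 12: qd = 130 - 5·12 = 70 and qs = 2·12 - 10 = 14.
Quantity traded falls to 14. At q = 14 the demand price is (130 - 14)/5 = 23.2 and the supply price is (10 + 14)/2 = 12.
Deadweight loss = ½ · (23.2 - 12) · (30 - 14) = ½ · 11.2 · 16 = 89.6.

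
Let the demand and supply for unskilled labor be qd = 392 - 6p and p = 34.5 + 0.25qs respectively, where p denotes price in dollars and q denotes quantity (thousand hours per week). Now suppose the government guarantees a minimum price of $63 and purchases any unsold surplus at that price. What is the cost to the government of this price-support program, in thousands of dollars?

Rearranging supply gives qs = 4p - 138. Without the control the market clears where 392 - 6p = 4p - 138, i.e. p* = 53 and q* = 74.
Because the floor (63) lies above the market-clearing price, it is binding.
At p = 63: qd = 392 - 6·63 = 14 and qs = 4·63 - 138 = 114.
Surplus = qs - qd = 100.
Government expenditure = surplus × support price = 100 × 63 = 6300.

6300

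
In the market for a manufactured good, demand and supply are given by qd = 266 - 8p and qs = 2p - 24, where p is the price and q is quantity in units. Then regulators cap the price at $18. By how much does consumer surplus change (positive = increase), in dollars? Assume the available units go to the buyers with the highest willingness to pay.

101.75

In a free market, 266 - 8p = 2p - 24 gives the equilibrium p* = 29, q* = 34.
The ceiling of 18 is below the equilibrium price 29, so it binds.
At p = 18: qd = 266 - 8·18 = 122 and qs = 2·18 - 24 = 12.
Consumer surplus without the control is ½ · (33.25 - 29) · 34 = 72.25.
With the ceiling, 12 units are sold at 18 (assume they go to the highest-value buyers). The demand price at q = 12 is 31.75, so CS = ½ · [(33.25 - 18) + (31.75 - 18)] · 12 = 174.
Change in consumer surplus = 174 - 72.25 = 101.75.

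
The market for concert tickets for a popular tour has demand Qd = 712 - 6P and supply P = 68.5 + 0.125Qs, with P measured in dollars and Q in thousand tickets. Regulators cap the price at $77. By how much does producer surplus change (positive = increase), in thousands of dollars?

Rearranging supply gives Qs = 8P - 548. In a free market, 712 - 6P = 8P - 548 gives the equilibrium P* = 90, Q* = 172.
The ceiling of 77 is below the equilibrium price 90, so it binds.
At P = 77: Qd = 712 - 6·77 = 250 and Qs = 8·77 - 548 = 68.
Producer surplus without the control is ½ · (90 - 68.5) · 172 = 1849.
With the ceiling, producers sell 68 units at 77, so PS = ½ · (77 - 68.5) · 68 = 289.
Change in producer surplus = 289 - 1849 = -1560.

-1560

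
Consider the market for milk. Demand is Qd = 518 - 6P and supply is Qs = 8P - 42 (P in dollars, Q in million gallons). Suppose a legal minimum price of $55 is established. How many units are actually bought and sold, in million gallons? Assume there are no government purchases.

Setting quantity demanded equal to quantity supplied, 518 - 6P = 8P - 42, gives P* = 40 and Q* = 278.
The floor of 55 is above the equilibrium price 40, so it binds.
At P = 55: Qd = 518 - 6·55 = 188 and Qs = 8·55 - 42 = 398.
The quantity actually transacted is the short side, demand: 188.

188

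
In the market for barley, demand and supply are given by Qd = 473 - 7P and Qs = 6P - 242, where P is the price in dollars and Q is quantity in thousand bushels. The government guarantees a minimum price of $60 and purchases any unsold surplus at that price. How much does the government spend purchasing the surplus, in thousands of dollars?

Without the control the market clears where 473 - 7P = 6P - 242, i.e. P* = 55 and Q* = 88.
Since 60 > 55, the floor is binding.
At P = 60: Qd = 473 - 7·60 = 53 and Qs = 6·60 - 242 = 118.
Surplus = Qs - Qd = 65.
Government expenditure = surplus × support price = 65 × 60 = 3900.

3900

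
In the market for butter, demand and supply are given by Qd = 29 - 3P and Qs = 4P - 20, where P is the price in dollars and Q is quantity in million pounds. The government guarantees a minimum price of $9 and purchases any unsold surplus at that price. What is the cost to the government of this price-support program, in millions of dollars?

Equilibrium: 29 - 3P = 4P - 20, so 49 = 7P and P* = 7, Q* = 8.
The floor of 9 is above the equilibrium price 7, so it binds.
At P = 9: Qd = 29 - 3·9 = 2 and Qs = 4·9 - 20 = 16.
Surplus = Qs - Qd = 14.
Government expenditure = surplus × support price = 14 × 9 = 126.

126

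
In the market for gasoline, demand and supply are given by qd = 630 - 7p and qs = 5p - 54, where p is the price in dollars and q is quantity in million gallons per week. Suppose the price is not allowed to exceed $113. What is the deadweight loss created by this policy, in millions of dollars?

0

Equilibrium: 630 - 7p = 5p - 54, so 684 = 12p and p* = 57, q* = 231.
The ceiling of 113 is above the equilibrium price 57, so it is not binding; the market clears at p* = 57, q* = 231.
Since the control does not bind, no trades are prevented and deadweight loss is zero.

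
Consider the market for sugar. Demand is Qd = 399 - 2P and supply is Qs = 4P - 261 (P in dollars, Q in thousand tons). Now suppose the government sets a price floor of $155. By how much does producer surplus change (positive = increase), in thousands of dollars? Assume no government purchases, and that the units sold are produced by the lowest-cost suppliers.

In a free market, 399 - 2P = 4P - 261 gives the equilibrium P* = 110, Q* = 179.
Since 155 > 110, the floor is binding.
At P = 155: Qd = 399 - 2·155 = 89 and Qs = 4·155 - 261 = 359.
Producer surplus without the control is ½ · (110 - 65.25) · 179 = 4005.125.
With the floor, 89 units are sold at 155. The supply price at Q = 89 is 87.5, so PS = ½ · [(155 - 65.25) + (155 - 87.5)] · 89 = 6997.625.
Change in producer surplus = 6997.625 - 4005.125 = 2992.5.

2992.5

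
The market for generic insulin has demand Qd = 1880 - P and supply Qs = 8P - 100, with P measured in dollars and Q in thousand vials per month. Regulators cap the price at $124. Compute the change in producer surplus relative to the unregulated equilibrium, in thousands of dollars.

-122496

Without the control the market clears where 1880 - P = 8P - 100, i.e. P* = 220 and Q* = 1660.
Because the ceiling (124) lies below the market-clearing price, it is binding.
At P = 124: Qd = 1880 - 124 = 1756 and Qs = 8·124 - 100 = 892.
Producer surplus without the control is ½ · (220 - 12.5) · 1660 = 172225.
With the ceiling, producers sell 892 units at 124, so PS = ½ · (124 - 12.5) · 892 = 49729.
Change in producer surplus = 49729 - 172225 = -122496.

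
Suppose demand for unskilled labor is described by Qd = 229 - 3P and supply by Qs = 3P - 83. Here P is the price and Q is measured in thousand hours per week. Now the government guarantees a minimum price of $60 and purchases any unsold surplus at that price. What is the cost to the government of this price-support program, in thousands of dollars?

Setting quantity demanded equal to quantity supplied, 229 - 3P = 3P - 83, gives P* = 52 and Q* = 73.
The floor of 60 is above the equilibrium price 52, so it binds.
At P = 60: Qd = 229 - 3·60 = 49 and Qs = 3·60 - 83 = 97.
Surplus = Qs - Qd = 48.
Government expenditure = surplus × support price = 48 × 60 = 2880.

2880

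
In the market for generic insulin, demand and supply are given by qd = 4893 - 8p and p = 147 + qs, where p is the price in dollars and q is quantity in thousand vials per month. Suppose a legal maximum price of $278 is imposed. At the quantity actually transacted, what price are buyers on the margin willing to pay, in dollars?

Rearranging supply gives qs = p - 147. In a free market, 4893 - 8p = p - 147 gives the equilibrium p* = 560, q* = 413.
Since 278 < 560, the ceiling is binding.
At p = 278: qd = 4893 - 8·278 = 2669 and qs = 278 - 147 = 131.
Only 131 units reach the market. On the demand curve, the marginal buyer's willingness to pay at q = 131 is (4893 - 131)/8 = 595.25.

595.25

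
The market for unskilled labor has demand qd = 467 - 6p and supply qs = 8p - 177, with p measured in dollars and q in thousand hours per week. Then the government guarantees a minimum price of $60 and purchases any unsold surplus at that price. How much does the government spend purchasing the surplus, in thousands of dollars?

Without the control the market clears where 467 - 6p = 8p - 177, i.e. p* = 46 and q* = 191.
The floor of 60 is above the equilibrium price 46, so it binds.
At p = 60: qd = 467 - 6·60 = 107 and qs = 8·60 - 177 = 303.
Surplus = qs - qd = 196.
Government expenditure = surplus × support price = 196 × 60 = 11760.

11760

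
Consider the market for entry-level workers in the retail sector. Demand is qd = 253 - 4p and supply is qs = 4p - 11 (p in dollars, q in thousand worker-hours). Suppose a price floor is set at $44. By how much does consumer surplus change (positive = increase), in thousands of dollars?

-1089

In a free market, 253 - 4p = 4p - 11 gives the equilibrium p* = 33, q* = 121.
Because the floor (44) lies above the market-clearing price, it is binding.
At p = 44: qd = 253 - 4·44 = 77 and qs = 4·44 - 11 = 165.
Consumer surplus without the control is ½ · (63.25 - 33) · 121 = 1830.125.
With the floor, consumers buy 77 units at 44, so CS = ½ · (63.25 - 44) · 77 = 741.125.
Change in consumer surplus = 741.125 - 1830.125 = -1089.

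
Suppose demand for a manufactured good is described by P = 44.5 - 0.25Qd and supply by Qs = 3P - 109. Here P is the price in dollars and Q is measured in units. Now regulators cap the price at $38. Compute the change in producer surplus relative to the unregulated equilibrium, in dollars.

Rearranging demand gives Qd = 178 - 4P. Equilibrium: 178 - 4P = 3P - 109, so 287 = 7P and P* = 41, Q* = 14.
Because the ceiling (38) lies below the market-clearing price, it is binding.
At P = 38: Qd = 178 - 4·38 = 26 and Qs = 3·38 - 109 = 5.
Producer surplus without the control is ½ · (41 - 109/3) · 14 = 98/3.
With the ceiling, producers sell 5 units at 38, so PS = ½ · (38 - 109/3) · 5 = 25/6.
Change in producer surplus = 25/6 - 98/3 = -28.5.

-28.5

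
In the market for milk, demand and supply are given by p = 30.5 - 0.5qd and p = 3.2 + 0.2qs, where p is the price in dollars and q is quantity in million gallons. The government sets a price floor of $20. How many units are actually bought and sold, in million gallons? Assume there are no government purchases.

21

Rearranging demand gives qd = 61 - 2p; rearranging supply gives qs = 5p - 16. In a free market, 61 - 2p = 5p - 16 gives the equilibrium p* = 11, q* = 39.
The floor of 20 is above the equilibrium price 11, so it binds.
At p = 20: qd = 61 - 2·20 = 21 and qs = 5·20 - 16 = 84.
The quantity actually transacted is the short side, demand: 21.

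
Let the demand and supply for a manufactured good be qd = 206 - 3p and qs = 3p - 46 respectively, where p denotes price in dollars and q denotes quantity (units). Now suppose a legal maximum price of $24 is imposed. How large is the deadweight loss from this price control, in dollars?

972

Setting quantity demanded equal to quantity supplied, 206 - 3p = 3p - 46, gives p* = 42 and q* = 80.
Since 24 < 42, the ceiling is binding.
At p = 24: qd = 206 - 3·24 = 134 and qs = 3·24 - 46 = 26.
Quantity traded falls to 26. At q = 26 the demand price is (206 - 26)/3 = 60 and the supply price is (46 + 26)/3 = 24.
Deadweight loss = ½ · (60 - 24) · (80 - 26) = ½ · 36 · 54 = 972.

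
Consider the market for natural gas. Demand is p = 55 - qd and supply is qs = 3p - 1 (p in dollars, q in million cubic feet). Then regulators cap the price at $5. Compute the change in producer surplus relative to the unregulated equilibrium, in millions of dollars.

-247.5

Rearranging demand gives qd = 55 - p. Without the control the market clears where 55 - p = 3p - 1, i.e. p* = 14 and q* = 41.
Since 5 < 14, the ceiling is binding.
At p = 5: qd = 55 - 5 = 50 and qs = 3·5 - 1 = 14.
Producer surplus without the control is ½ · (14 - 1/3) · 41 = 1681/6.
With the ceiling, producers sell 14 units at 5, so PS = ½ · (5 - 1/3) · 14 = 98/3.
Change in producer surplus = 98/3 - 1681/6 = -247.5.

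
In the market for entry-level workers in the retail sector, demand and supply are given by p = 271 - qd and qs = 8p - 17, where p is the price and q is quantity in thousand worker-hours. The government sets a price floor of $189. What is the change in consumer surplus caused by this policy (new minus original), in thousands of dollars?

Rearranging demand gives qd = 271 - p. Without the control the market clears where 271 - p = 8p - 17, i.e. p* = 32 and q* = 239.
Because the floor (189) lies above the market-clearing price, it is binding.
At p = 189: qd = 271 - 189 = 82 and qs = 8·189 - 17 = 1495.
Consumer surplus without the control is ½ · (271 - 32) · 239 = 28560.5.
With the floor, consumers buy 82 units at 189, so CS = ½ · (271 - 189) · 82 = 3362.
Change in consumer surplus = 3362 - 28560.5 = -25198.5.

-25198.5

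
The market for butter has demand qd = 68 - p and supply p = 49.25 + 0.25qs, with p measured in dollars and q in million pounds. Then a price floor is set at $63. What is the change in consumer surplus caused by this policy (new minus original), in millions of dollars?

-100

Rearranging supply gives qs = 4p - 197. Without the control the market clears where 68 - p = 4p - 197, i.e. p* = 53 and q* = 15.
Since 63 > 53, the floor is binding.
At p = 63: qd = 68 - 63 = 5 and qs = 4·63 - 197 = 55.
Consumer surplus without the control is ½ · (68 - 53) · 15 = 112.5.
With the floor, consumers buy 5 units at 63, so CS = ½ · (68 - 63) · 5 = 12.5.
Change in consumer surplus = 12.5 - 112.5 = -100.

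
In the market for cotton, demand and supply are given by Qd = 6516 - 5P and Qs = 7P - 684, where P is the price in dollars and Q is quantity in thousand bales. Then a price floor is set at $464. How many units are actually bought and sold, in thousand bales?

Without the control the market clears where 6516 - 5P = 7P - 684, i.e. P* = 600 and Q* = 3516.
Since 464 is below P* = 600, the floor does not bind and the free-market outcome prevails.

3516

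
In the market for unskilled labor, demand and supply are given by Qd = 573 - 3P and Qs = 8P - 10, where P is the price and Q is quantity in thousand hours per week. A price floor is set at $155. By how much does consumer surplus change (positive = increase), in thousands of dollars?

-26622

Without the control the market clears where 573 - 3P = 8P - 10, i.e. P* = 53 and Q* = 414.
The floor of 155 is above the equilibrium price 53, so it binds.
At P = 155: Qd = 573 - 3·155 = 108 and Qs = 8·155 - 10 = 1230.
Consumer surplus without the control is ½ · (191 - 53) · 414 = 28566.
With the floor, consumers buy 108 units at 155, so CS = ½ · (191 - 155) · 108 = 1944.
Change in consumer surplus = 1944 - 28566 = -26622.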